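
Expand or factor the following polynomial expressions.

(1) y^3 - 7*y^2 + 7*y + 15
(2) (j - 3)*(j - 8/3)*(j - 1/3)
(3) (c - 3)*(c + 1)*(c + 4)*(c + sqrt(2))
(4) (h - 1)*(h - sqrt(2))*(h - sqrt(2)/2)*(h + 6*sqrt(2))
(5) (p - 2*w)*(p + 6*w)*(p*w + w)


(1) = (y - 5)*(y - 3)*(y + 1)
(2) = j^3 - 6*j^2 + 89*j/9 - 8/3
(3) = c^4 + sqrt(2)*c^3 + 2*c^3 - 11*c^2 + 2*sqrt(2)*c^2 - 11*sqrt(2)*c - 12*c - 12*sqrt(2)
(4) = h^4 - h^3 + 9*sqrt(2)*h^3/2 - 17*h^2 - 9*sqrt(2)*h^2/2 + 6*sqrt(2)*h + 17*h - 6*sqrt(2)
(5) = p^3*w + 4*p^2*w^2 + p^2*w - 12*p*w^3 + 4*p*w^2 - 12*w^3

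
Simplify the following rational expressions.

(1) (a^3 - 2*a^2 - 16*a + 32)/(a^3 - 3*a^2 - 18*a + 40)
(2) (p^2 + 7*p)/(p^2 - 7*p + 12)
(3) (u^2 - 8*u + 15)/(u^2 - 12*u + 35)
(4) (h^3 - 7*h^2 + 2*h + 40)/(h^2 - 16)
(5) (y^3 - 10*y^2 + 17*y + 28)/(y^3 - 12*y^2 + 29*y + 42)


(1) = (a - 4)/(a - 5)
(2) = (p^2 + 7*p)/(p^2 - 7*p + 12)
(3) = (u - 3)/(u - 7)
(4) = (h^2 - 3*h - 10)/(h + 4)
(5) = (y - 4)/(y - 6)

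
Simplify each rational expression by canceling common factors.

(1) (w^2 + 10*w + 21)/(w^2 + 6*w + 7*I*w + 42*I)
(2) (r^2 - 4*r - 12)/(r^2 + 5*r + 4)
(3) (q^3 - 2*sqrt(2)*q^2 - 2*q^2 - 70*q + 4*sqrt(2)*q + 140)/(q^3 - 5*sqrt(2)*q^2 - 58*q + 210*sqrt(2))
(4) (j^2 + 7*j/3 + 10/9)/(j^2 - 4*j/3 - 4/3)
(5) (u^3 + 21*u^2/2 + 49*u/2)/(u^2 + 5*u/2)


(1) = (w^2 + 10*w + 21)/(w^2 + w*(6 + 7*I) + 42*I)
(2) = (r^2 - 4*r - 12)/(r^2 + 5*r + 4)
(3) = (q - 2)/(q - 3*sqrt(2))
(4) = (3*j + 5)/(3*j - 6)
(5) = (2*u^2 + 21*u + 49)/(2*u + 5)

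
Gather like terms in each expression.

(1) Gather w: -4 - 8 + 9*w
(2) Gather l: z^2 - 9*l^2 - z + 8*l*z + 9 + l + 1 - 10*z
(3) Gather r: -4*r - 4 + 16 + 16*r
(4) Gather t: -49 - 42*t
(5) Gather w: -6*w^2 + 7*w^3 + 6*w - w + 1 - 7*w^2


(1) = 9*w - 12
(2) = -9*l^2 + l*(8*z + 1) + z^2 - 11*z + 10
(3) = 12*r + 12
(4) = -42*t - 49
(5) = 7*w^3 - 13*w^2 + 5*w + 1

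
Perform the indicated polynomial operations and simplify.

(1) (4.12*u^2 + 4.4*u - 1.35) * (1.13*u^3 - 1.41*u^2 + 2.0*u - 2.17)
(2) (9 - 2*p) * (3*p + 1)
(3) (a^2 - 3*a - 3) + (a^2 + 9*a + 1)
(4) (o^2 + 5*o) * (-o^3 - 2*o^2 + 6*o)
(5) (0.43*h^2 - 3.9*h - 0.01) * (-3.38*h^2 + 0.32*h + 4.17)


(1) = 4.6556*u^5 - 0.8372*u^4 + 0.5105*u^3 + 1.7631*u^2 - 12.248*u + 2.9295
(2) = -6*p^2 + 25*p + 9
(3) = 2*a^2 + 6*a - 2
(4) = -o^5 - 7*o^4 - 4*o^3 + 30*o^2
(5) = -1.4534*h^4 + 13.3196*h^3 + 0.5789*h^2 - 16.2662*h - 0.0417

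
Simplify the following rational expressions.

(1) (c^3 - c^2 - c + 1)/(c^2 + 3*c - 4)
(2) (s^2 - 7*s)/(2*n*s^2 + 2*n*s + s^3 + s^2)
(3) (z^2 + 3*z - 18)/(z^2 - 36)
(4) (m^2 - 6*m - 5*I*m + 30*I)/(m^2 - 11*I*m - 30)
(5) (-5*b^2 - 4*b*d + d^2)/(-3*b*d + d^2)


(1) = (c^2 - 1)/(c + 4)
(2) = (s - 7)/(2*n*s + 2*n + s^2 + s)
(3) = (z - 3)/(z - 6)
(4) = (m - 6)/(m - 6*I)
(5) = (5*b^2 + 4*b*d - d^2)/(3*b*d - d^2)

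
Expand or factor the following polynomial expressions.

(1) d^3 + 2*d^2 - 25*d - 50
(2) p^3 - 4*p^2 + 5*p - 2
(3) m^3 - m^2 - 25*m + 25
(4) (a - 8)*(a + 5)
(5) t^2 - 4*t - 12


(1) = (d - 5)*(d + 2)*(d + 5)
(2) = (p - 2)*(p - 1)^2
(3) = (m - 5)*(m - 1)*(m + 5)
(4) = a^2 - 3*a - 40
(5) = (t - 6)*(t + 2)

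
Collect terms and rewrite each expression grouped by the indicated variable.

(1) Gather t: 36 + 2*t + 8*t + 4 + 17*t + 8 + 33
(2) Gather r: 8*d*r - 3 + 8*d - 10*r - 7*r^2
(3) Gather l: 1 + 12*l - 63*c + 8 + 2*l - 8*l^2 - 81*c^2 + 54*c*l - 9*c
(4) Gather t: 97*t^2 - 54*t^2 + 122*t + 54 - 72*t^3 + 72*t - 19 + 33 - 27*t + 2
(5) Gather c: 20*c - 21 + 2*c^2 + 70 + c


(1) = 27*t + 81
(2) = 8*d - 7*r^2 + r*(8*d - 10) - 3
(3) = -81*c^2 - 72*c - 8*l^2 + l*(54*c + 14) + 9
(4) = -72*t^3 + 43*t^2 + 167*t + 70
(5) = 2*c^2 + 21*c + 49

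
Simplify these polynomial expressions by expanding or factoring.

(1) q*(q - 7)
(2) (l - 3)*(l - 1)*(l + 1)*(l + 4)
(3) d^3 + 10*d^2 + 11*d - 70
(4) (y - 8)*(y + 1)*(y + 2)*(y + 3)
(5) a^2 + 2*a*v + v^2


(1) = q^2 - 7*q
(2) = l^4 + l^3 - 13*l^2 - l + 12
(3) = (d - 2)*(d + 5)*(d + 7)
(4) = y^4 - 2*y^3 - 37*y^2 - 82*y - 48
(5) = (a + v)^2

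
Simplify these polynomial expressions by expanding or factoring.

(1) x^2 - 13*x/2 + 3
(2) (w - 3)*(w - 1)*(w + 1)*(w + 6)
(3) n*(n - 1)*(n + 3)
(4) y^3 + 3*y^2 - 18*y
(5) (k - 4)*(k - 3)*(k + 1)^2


(1) = (x - 6)*(x - 1/2)
(2) = w^4 + 3*w^3 - 19*w^2 - 3*w + 18
(3) = n^3 + 2*n^2 - 3*n
(4) = y*(y - 3)*(y + 6)
(5) = k^4 - 5*k^3 - k^2 + 17*k + 12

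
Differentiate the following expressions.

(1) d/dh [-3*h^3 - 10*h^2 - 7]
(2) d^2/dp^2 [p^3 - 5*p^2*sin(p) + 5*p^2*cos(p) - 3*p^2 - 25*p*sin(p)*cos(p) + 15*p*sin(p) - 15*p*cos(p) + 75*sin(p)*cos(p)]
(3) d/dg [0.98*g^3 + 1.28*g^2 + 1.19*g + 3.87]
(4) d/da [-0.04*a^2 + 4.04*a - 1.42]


(1) = h*(-9*h - 20)
(2) = -5*sqrt(2)*p^2*cos(p + pi/4) - 35*p*sin(p) + 50*p*sin(2*p) - 5*p*cos(p) + 6*p + 20*sin(p) - 150*sin(2*p) + 40*cos(p) - 50*cos(2*p) - 6
(3) = 2.94*g^2 + 2.56*g + 1.19
(4) = 4.04 - 0.08*a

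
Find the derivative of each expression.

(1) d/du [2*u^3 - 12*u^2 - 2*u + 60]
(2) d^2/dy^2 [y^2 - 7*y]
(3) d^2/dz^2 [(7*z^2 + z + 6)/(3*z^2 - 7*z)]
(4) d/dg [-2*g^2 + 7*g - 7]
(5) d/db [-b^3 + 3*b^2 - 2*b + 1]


(1) = 6*u^2 - 24*u - 2
(2) = 2
(3) = 12*(26*z^3 + 27*z^2 - 63*z + 49)/(z^3*(27*z^3 - 189*z^2 + 441*z - 343))
(4) = 7 - 4*g
(5) = -3*b^2 + 6*b - 2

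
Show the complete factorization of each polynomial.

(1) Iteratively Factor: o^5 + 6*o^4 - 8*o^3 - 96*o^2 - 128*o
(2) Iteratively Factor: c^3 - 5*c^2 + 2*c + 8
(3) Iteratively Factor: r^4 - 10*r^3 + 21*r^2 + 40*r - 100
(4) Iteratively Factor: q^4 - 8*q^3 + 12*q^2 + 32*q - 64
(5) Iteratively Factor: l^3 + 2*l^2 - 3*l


(1) = (o)*(o^4 + 6*o^3 - 8*o^2 - 96*o - 128) = o*(o - 4)*(o^3 + 10*o^2 + 32*o + 32) = o*(o - 4)*(o + 4)*(o^2 + 6*o + 8) = o*(o - 4)*(o + 2)*(o + 4)*(o + 4)
(2) = (c - 2)*(c^2 - 3*c - 4) = (c - 4)*(c - 2)*(c + 1)
(3) = (r + 2)*(r^3 - 12*r^2 + 45*r - 50) = (r - 2)*(r + 2)*(r^2 - 10*r + 25) = (r - 5)*(r - 2)*(r + 2)*(r - 5)
(4) = (q - 4)*(q^3 - 4*q^2 - 4*q + 16) = (q - 4)*(q - 2)*(q^2 - 2*q - 8) = (q - 4)^2*(q - 2)*(q + 2)
(5) = (l - 1)*(l^2 + 3*l) = (l - 1)*(l + 3)*(l)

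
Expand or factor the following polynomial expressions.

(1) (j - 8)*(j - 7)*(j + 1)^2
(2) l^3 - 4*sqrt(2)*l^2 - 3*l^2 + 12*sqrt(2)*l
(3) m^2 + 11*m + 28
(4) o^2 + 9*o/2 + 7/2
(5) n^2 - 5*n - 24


(1) = j^4 - 13*j^3 + 27*j^2 + 97*j + 56
(2) = l*(l - 3)*(l - 4*sqrt(2))
(3) = (m + 4)*(m + 7)
(4) = (o + 1)*(o + 7/2)
(5) = (n - 8)*(n + 3)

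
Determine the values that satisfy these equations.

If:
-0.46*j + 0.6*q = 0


Then:
j = 1.30434782608696*q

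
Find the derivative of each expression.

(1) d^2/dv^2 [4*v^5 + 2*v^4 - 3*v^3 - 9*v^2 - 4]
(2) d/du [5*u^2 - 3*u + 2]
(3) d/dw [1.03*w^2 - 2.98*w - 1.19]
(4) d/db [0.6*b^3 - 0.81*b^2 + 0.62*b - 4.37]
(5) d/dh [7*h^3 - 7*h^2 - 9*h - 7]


(1) = 80*v^3 + 24*v^2 - 18*v - 18
(2) = 10*u - 3
(3) = 2.06*w - 2.98
(4) = 1.8*b^2 - 1.62*b + 0.62
(5) = 21*h^2 - 14*h - 9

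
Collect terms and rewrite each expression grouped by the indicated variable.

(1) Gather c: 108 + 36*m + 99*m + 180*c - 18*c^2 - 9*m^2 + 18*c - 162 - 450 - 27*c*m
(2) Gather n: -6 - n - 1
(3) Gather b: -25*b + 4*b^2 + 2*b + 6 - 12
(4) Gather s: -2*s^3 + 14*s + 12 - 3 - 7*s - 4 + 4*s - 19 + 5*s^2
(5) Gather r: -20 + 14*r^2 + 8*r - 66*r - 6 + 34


(1) = -18*c^2 + c*(198 - 27*m) - 9*m^2 + 135*m - 504
(2) = -n - 7
(3) = 4*b^2 - 23*b - 6
(4) = -2*s^3 + 5*s^2 + 11*s - 14
(5) = 14*r^2 - 58*r + 8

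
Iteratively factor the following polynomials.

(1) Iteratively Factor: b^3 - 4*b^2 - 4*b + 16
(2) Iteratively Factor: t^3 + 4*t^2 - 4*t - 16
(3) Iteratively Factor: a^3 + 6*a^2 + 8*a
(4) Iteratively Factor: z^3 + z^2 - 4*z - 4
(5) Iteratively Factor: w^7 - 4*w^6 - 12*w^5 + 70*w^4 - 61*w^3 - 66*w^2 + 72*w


(1) = (b - 2)*(b^2 - 2*b - 8) = (b - 2)*(b + 2)*(b - 4)
(2) = (t + 4)*(t^2 - 4) = (t - 2)*(t + 4)*(t + 2)
(3) = (a + 2)*(a^2 + 4*a) = a*(a + 2)*(a + 4)
(4) = (z + 2)*(z^2 - z - 2) = (z + 1)*(z + 2)*(z - 2)
(5) = (w - 1)*(w^6 - 3*w^5 - 15*w^4 + 55*w^3 - 6*w^2 - 72*w) = (w - 3)*(w - 1)*(w^5 - 15*w^3 + 10*w^2 + 24*w) = w*(w - 3)*(w - 1)*(w^4 - 15*w^2 + 10*w + 24) = w*(w - 3)*(w - 1)*(w + 1)*(w^3 - w^2 - 14*w + 24) = w*(w - 3)^2*(w - 1)*(w + 1)*(w^2 + 2*w - 8) = w*(w - 3)^2*(w - 1)*(w + 1)*(w + 4)*(w - 2)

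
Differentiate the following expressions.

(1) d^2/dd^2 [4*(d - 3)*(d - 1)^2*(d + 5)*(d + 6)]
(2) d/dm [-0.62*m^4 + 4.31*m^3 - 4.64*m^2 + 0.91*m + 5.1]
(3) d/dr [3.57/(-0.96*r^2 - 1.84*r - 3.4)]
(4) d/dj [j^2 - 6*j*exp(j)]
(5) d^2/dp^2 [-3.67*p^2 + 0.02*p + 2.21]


(1) = 80*d^3 + 288*d^2 - 432*d - 608
(2) = -2.48*m^3 + 12.93*m^2 - 9.28*m + 0.91
(3) = (6.8544*r + 6.5688)/(0.96*r^2 + 1.84*r + 3.4)^2
(4) = -6*j*exp(j) + 2*j - 6*exp(j)
(5) = -7.34000000000000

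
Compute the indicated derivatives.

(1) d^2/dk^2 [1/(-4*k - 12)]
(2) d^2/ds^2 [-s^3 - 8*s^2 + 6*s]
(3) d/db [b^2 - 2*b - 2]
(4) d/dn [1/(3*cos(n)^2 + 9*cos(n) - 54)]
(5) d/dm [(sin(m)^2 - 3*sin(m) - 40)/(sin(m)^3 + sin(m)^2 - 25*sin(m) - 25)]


(1) = -1/(2*(k + 3)^3)
(2) = -6*s - 16
(3) = 2*b - 2
(4) = (2*cos(n) + 3)*sin(n)/(3*(cos(n)^2 + 3*cos(n) - 18)^2)
(5) = (16*sin(m) + cos(m)^2 - 38)*cos(m)/((sin(m) - 5)^2*(sin(m) + 1)^2)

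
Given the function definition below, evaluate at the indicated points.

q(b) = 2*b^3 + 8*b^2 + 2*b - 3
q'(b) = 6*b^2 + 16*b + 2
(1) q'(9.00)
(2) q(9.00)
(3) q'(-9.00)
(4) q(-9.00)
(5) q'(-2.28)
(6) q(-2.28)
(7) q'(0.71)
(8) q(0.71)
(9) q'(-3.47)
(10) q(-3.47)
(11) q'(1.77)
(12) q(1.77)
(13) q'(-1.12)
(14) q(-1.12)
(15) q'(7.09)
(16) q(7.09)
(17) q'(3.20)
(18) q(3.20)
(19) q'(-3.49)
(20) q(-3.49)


(1) = 632.00
(2) = 2121.00
(3) = 344.00
(4) = -831.00
(5) = -3.29
(6) = 10.32
(7) = 16.38
(8) = 3.17
(9) = 18.73
(10) = 2.82
(11) = 49.12
(12) = 36.69
(13) = -8.39
(14) = 1.99
(15) = 417.05
(16) = 1126.13
(17) = 114.64
(18) = 150.86
(19) = 19.24
(20) = 2.44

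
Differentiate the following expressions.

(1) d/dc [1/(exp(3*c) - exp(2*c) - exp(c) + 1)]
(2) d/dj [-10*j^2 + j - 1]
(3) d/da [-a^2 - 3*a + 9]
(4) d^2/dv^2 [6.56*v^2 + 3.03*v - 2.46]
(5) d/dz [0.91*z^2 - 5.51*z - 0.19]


(1) = (-3*exp(2*c) + 2*exp(c) + 1)*exp(c)/(exp(3*c) - exp(2*c) - exp(c) + 1)^2
(2) = 1 - 20*j
(3) = -2*a - 3
(4) = 13.1200000000000
(5) = 1.82*z - 5.51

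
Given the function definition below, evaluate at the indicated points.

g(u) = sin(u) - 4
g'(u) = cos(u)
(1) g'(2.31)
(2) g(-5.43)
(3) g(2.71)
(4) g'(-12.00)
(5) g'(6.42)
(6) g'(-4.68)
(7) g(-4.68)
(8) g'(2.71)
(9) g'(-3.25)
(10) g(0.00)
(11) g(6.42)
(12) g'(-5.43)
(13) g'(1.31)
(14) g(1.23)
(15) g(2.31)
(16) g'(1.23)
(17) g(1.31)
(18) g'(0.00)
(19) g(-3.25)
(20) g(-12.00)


(1) = -0.67
(2) = -3.25
(3) = -3.58
(4) = 0.84
(5) = 0.99
(6) = -0.03
(7) = -3.00
(8) = -0.91
(9) = -0.99
(10) = -4.00
(11) = -3.86
(12) = 0.66
(13) = 0.26
(14) = -3.06
(15) = -3.26
(16) = 0.33
(17) = -3.03
(18) = 1.00
(19) = -3.89
(20) = -3.46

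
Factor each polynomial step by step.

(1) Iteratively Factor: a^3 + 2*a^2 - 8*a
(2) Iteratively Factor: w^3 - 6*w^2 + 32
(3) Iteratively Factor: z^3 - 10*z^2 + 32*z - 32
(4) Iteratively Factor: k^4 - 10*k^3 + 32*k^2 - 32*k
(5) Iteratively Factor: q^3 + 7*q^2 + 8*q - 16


(1) = (a - 2)*(a^2 + 4*a) = (a - 2)*(a + 4)*(a)
(2) = (w + 2)*(w^2 - 8*w + 16) = (w - 4)*(w + 2)*(w - 4)
(3) = (z - 2)*(z^2 - 8*z + 16) = (z - 4)*(z - 2)*(z - 4)
(4) = (k)*(k^3 - 10*k^2 + 32*k - 32) = k*(k - 2)*(k^2 - 8*k + 16) = k*(k - 4)*(k - 2)*(k - 4)
(5) = (q + 4)*(q^2 + 3*q - 4) = (q + 4)^2*(q - 1)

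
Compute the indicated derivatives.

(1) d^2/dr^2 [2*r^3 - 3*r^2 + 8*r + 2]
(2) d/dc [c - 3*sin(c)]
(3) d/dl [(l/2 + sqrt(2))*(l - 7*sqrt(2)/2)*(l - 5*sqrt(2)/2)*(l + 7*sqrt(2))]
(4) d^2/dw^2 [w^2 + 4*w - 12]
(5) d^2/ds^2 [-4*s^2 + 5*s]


(1) = 12*r - 6
(2) = 1 - 3*cos(c)
(3) = 2*l^3 + 9*sqrt(2)*l^2/2 - 125*l/2 - 21*sqrt(2)/4
(4) = 2
(5) = -8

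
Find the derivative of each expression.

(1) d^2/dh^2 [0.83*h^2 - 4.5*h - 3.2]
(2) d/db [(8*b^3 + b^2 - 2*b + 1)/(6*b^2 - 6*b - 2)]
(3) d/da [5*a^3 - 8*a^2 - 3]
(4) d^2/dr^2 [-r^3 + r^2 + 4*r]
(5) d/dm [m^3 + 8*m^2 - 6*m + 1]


(1) = 1.66000000000000
(2) = (24*b^4 - 48*b^3 - 21*b^2 - 8*b + 5)/(2*(9*b^4 - 18*b^3 + 3*b^2 + 6*b + 1))
(3) = a*(15*a - 16)
(4) = 2 - 6*r
(5) = 3*m^2 + 16*m - 6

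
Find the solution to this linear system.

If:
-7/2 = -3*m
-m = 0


Then:
No Solution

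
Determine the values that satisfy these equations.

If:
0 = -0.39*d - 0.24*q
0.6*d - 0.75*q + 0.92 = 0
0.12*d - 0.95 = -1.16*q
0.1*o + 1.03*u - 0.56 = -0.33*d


Then:
No Solution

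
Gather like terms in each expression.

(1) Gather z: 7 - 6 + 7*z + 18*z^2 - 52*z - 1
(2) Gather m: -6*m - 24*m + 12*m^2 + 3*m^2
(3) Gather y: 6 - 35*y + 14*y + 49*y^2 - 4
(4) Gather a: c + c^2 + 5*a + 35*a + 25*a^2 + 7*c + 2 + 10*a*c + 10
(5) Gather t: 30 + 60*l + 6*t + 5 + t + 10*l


(1) = 18*z^2 - 45*z
(2) = 15*m^2 - 30*m
(3) = 49*y^2 - 21*y + 2
(4) = 25*a^2 + a*(10*c + 40) + c^2 + 8*c + 12
(5) = 70*l + 7*t + 35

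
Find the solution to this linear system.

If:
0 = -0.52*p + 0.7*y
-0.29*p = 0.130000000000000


Then:
p = -0.45
y = -0.33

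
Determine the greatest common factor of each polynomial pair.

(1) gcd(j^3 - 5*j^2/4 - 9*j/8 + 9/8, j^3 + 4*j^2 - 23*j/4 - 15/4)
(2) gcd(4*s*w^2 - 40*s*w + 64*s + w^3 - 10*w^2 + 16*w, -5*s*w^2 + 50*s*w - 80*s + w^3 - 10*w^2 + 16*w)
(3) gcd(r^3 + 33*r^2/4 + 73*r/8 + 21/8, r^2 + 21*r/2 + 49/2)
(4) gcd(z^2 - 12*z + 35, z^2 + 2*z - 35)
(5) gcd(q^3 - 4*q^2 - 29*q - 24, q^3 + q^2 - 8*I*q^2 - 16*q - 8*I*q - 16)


(1) = gcd((j - 3/2)*(j - 3/4)*(j + 1), (j - 3/2)*(j + 1/2)*(j + 5)) = j - 3/2
(2) = gcd((4*s + w)*(w - 8)*(w - 2), (-5*s + w)*(w - 8)*(w - 2)) = w^2 - 10*w + 16
(3) = gcd((r + 1/2)*(r + 3/4)*(r + 7), (r + 7/2)*(r + 7)) = r + 7
(4) = z - 5
(5) = gcd((q - 8)*(q + 1)*(q + 3), (q + 1)*(q - 4*I)^2) = q + 1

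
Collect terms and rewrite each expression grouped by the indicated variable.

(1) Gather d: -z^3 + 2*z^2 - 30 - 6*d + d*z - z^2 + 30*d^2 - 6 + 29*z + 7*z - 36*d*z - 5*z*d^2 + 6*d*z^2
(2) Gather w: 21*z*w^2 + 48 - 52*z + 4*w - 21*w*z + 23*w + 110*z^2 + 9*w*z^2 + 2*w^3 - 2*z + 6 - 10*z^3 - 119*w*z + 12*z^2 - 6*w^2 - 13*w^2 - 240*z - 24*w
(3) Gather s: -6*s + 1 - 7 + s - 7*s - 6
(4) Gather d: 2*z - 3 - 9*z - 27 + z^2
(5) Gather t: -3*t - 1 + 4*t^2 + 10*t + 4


(1) = d^2*(30 - 5*z) + d*(6*z^2 - 35*z - 6) - z^3 + z^2 + 36*z - 36
(2) = 2*w^3 + w^2*(21*z - 19) + w*(9*z^2 - 140*z + 3) - 10*z^3 + 122*z^2 - 294*z + 54
(3) = -12*s - 12
(4) = z^2 - 7*z - 30
(5) = 4*t^2 + 7*t + 3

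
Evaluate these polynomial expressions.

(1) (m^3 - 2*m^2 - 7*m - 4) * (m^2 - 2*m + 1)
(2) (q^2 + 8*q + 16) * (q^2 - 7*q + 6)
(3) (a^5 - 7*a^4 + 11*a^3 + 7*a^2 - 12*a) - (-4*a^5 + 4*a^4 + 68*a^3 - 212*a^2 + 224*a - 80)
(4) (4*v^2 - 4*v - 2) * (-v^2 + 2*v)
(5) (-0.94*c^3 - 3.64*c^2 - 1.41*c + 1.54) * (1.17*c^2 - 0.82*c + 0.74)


(1) = m^5 - 4*m^4 - 2*m^3 + 8*m^2 + m - 4
(2) = q^4 + q^3 - 34*q^2 - 64*q + 96
(3) = 5*a^5 - 11*a^4 - 57*a^3 + 219*a^2 - 236*a + 80
(4) = -4*v^4 + 12*v^3 - 6*v^2 - 4*v
(5) = -1.0998*c^5 - 3.488*c^4 + 0.6395*c^3 + 0.2644*c^2 - 2.3062*c + 1.1396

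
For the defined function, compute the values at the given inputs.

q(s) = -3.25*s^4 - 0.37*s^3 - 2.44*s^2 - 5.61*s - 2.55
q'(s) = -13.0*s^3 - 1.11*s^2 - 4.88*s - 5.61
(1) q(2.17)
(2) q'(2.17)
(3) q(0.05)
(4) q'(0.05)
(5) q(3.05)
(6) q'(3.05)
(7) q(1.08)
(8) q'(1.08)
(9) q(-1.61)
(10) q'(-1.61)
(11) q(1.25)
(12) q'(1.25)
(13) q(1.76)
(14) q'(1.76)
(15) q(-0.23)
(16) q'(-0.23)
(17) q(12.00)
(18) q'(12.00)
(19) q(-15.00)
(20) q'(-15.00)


(1) = -102.06
(2) = -154.26
(3) = -2.84
(4) = -5.86
(5) = -334.10
(6) = -399.66
(7) = -16.34
(8) = -28.55
(9) = -20.14
(10) = 53.62
(11) = -22.03
(12) = -38.84
(13) = -53.18
(14) = -88.51
(15) = -1.39
(16) = -4.39
(17) = -68452.59
(18) = -22688.01
(19) = -163749.90
(20) = 43692.84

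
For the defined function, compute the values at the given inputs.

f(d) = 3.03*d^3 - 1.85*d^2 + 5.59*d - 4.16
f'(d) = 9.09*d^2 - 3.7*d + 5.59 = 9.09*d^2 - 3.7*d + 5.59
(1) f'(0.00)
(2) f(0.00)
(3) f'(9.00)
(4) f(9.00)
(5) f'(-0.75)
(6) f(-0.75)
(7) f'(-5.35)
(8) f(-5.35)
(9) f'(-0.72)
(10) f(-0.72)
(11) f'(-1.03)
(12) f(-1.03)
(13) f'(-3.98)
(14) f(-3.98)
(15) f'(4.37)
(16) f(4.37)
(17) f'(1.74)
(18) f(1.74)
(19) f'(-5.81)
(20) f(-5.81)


(1) = 5.59
(2) = -4.16
(3) = 708.58
(4) = 2105.17
(5) = 13.48
(6) = -10.67
(7) = 285.56
(8) = -551.00
(9) = 12.97
(10) = -10.27
(11) = 19.04
(12) = -15.19
(13) = 164.31
(14) = -246.74
(15) = 163.01
(16) = 237.80
(17) = 26.67
(18) = 15.93
(19) = 333.93
(20) = -693.34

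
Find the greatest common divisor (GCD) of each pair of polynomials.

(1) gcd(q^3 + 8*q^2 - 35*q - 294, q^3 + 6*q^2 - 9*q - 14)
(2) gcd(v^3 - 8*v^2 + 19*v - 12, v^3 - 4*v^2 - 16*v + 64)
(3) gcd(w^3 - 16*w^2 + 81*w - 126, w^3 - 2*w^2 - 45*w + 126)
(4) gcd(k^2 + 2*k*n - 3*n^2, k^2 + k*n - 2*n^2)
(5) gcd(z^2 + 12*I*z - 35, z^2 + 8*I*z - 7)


(1) = q + 7
(2) = gcd((v - 4)*(v - 3)*(v - 1), (v - 4)^2*(v + 4)) = v - 4
(3) = gcd((w - 7)*(w - 6)*(w - 3), (w - 6)*(w - 3)*(w + 7)) = w^2 - 9*w + 18
(4) = k - n
(5) = gcd((z + 5*I)*(z + 7*I), (z + I)*(z + 7*I)) = z + 7*I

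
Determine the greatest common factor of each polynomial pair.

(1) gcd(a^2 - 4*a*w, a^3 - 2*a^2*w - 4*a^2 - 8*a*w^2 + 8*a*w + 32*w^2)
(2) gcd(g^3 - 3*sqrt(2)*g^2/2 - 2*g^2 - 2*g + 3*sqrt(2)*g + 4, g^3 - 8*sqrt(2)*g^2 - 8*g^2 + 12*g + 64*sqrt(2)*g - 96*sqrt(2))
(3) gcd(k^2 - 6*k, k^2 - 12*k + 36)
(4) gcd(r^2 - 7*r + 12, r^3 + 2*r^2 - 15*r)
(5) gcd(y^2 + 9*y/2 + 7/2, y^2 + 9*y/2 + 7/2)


(1) = gcd(a*(a - 4*w), (a - 4)*(a - 4*w)*(a + 2*w)) = -a + 4*w
(2) = g - 2
(3) = gcd(k*(k - 6), (k - 6)^2) = k - 6
(4) = gcd((r - 4)*(r - 3), r*(r - 3)*(r + 5)) = r - 3
(5) = y^2 + 9*y/2 + 7/2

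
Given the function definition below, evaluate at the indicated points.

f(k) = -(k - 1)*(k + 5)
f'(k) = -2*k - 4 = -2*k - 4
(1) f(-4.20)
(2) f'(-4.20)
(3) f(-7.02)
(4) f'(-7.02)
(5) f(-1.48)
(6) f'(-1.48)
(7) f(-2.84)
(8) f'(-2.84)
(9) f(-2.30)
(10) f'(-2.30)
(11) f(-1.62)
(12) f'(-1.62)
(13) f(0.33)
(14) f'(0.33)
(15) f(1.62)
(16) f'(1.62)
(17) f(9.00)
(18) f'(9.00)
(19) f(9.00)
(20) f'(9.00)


(1) = 4.16
(2) = 4.40
(3) = -16.20
(4) = 10.04
(5) = 8.73
(6) = -1.04
(7) = 8.29
(8) = 1.68
(9) = 8.91
(10) = 0.60
(11) = 8.86
(12) = -0.76
(13) = 3.57
(14) = -4.66
(15) = -4.10
(16) = -7.24
(17) = -112.00
(18) = -22.00
(19) = -112.00
(20) = -22.00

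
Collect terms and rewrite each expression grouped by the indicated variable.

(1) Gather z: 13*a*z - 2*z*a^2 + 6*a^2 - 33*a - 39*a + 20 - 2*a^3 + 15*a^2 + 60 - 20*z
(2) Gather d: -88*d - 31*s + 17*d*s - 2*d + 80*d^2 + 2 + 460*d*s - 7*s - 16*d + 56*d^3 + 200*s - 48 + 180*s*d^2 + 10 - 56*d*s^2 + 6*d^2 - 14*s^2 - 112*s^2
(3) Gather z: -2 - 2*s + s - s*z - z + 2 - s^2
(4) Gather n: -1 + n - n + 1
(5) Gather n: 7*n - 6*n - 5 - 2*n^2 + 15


(1) = -2*a^3 + 21*a^2 - 72*a + z*(-2*a^2 + 13*a - 20) + 80
(2) = 56*d^3 + d^2*(180*s + 86) + d*(-56*s^2 + 477*s - 106) - 126*s^2 + 162*s - 36
(3) = -s^2 - s + z*(-s - 1)
(4) = 0
(5) = -2*n^2 + n + 10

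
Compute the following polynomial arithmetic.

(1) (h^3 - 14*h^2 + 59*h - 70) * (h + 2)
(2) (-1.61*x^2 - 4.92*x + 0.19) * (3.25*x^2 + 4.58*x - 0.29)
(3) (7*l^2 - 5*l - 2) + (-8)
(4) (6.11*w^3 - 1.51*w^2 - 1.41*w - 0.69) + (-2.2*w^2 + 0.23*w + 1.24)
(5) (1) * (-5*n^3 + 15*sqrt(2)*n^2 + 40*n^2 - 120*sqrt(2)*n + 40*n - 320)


(1) = h^4 - 12*h^3 + 31*h^2 + 48*h - 140
(2) = -5.2325*x^4 - 23.3638*x^3 - 21.4492*x^2 + 2.297*x - 0.0551
(3) = 7*l^2 - 5*l - 10
(4) = 6.11*w^3 - 3.71*w^2 - 1.18*w + 0.55
(5) = -5*n^3 + 15*sqrt(2)*n^2 + 40*n^2 - 120*sqrt(2)*n + 40*n - 320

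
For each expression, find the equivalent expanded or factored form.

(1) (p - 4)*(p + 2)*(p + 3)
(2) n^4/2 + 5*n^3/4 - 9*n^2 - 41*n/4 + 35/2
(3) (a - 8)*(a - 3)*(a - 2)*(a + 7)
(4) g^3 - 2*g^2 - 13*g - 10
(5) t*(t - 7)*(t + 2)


(1) = p^3 + p^2 - 14*p - 24
(2) = (n/2 + 1)*(n - 7/2)*(n - 1)*(n + 5)
(3) = a^4 - 6*a^3 - 45*a^2 + 274*a - 336
(4) = (g - 5)*(g + 1)*(g + 2)
(5) = t^3 - 5*t^2 - 14*t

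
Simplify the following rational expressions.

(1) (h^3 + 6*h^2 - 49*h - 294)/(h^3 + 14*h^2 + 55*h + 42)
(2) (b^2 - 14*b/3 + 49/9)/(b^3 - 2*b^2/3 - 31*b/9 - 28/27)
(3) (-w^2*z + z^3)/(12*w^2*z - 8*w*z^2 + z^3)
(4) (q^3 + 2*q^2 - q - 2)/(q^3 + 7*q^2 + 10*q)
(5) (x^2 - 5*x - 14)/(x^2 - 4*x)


(1) = (h - 7)/(h + 1)
(2) = (9*b - 21)/(9*b^2 + 15*b + 4)
(3) = (-w^2 + z^2)/(12*w^2 - 8*w*z + z^2)
(4) = (q^2 - 1)/(q^2 + 5*q)
(5) = (x^2 - 5*x - 14)/(x^2 - 4*x)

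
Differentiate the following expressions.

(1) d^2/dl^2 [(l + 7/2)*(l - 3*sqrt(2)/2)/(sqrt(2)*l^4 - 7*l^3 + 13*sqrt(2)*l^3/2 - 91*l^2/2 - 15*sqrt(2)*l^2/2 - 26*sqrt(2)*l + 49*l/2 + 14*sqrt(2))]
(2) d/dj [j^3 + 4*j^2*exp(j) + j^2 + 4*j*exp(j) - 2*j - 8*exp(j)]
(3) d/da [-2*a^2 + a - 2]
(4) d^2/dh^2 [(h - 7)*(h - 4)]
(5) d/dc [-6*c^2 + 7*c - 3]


(1) = (96*l^8 - 624*sqrt(2)*l^7 + 1296*l^7 - 8040*sqrt(2)*l^6 + 10888*l^6 - 50196*sqrt(2)*l^5 + 62196*l^5 - 136962*sqrt(2)*l^4 + 264024*l^4 - 183572*sqrt(2)*l^3 + 428614*l^3 - 595266*l^2 - 317835*sqrt(2)*l^2 - 609462*l + 320397*sqrt(2)*l - 218309*sqrt(2) + 170520)/(16*sqrt(2)*l^12 - 336*l^11 + 312*sqrt(2)*l^11 - 6552*l^10 + 2844*sqrt(2)*l^10 - 39116*l^9 + 21398*sqrt(2)*l^9 - 47502*l^8 + 103944*sqrt(2)*l^8 + 62985*sqrt(2)*l^7 + 124824*l^7 - 859635*sqrt(2)*l^6 - 192829*l^6 - 587769*l^5 - 328575*sqrt(2)*l^5 - 755937*l^4 + 1440231*sqrt(2)*l^4 - 1081652*sqrt(2)*l^3 + 2189761*l^3 - 1284192*l^2 + 585396*sqrt(2)*l^2 - 244608*sqrt(2)*l + 230496*l + 43904*sqrt(2))
(2) = 4*j^2*exp(j) + 3*j^2 + 12*j*exp(j) + 2*j - 4*exp(j) - 2
(3) = 1 - 4*a
(4) = 2
(5) = 7 - 12*c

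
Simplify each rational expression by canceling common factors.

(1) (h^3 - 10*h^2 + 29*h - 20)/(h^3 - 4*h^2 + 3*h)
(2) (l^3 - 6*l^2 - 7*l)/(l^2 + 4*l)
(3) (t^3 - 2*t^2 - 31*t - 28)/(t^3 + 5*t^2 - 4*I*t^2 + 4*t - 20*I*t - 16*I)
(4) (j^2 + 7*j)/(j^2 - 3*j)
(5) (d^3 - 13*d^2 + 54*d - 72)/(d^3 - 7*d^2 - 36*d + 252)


(1) = (h^2 - 9*h + 20)/(h^2 - 3*h)
(2) = (l^2 - 6*l - 7)/(l + 4)
(3) = (t - 7)/(t - 4*I)
(4) = (j + 7)/(j - 3)
(5) = (d^2 - 7*d + 12)/(d^2 - d - 42)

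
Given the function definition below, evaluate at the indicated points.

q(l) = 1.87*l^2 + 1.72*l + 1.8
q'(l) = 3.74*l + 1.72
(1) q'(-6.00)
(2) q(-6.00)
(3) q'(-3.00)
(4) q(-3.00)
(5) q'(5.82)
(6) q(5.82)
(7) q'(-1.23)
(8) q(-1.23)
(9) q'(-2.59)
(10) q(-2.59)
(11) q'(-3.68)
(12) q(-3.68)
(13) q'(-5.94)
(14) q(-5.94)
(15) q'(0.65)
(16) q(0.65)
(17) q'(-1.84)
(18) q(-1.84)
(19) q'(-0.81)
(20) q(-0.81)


(1) = -20.72
(2) = 58.80
(3) = -9.50
(4) = 13.47
(5) = 23.49
(6) = 75.15
(7) = -2.88
(8) = 2.51
(9) = -7.97
(10) = 9.89
(11) = -12.04
(12) = 20.79
(13) = -20.50
(14) = 57.56
(15) = 4.15
(16) = 3.71
(17) = -5.16
(18) = 4.97
(19) = -1.31
(20) = 1.63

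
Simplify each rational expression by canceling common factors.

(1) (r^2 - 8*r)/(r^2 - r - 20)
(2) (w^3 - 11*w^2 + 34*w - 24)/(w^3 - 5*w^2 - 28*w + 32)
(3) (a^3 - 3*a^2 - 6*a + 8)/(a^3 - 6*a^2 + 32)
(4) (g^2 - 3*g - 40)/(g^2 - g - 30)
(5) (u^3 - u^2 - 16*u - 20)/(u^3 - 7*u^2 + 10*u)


(1) = (r^2 - 8*r)/(r^2 - r - 20)
(2) = (w^2 - 10*w + 24)/(w^2 - 4*w - 32)
(3) = (a - 1)/(a - 4)
(4) = (g - 8)/(g - 6)
(5) = (u^2 + 4*u + 4)/(u^2 - 2*u)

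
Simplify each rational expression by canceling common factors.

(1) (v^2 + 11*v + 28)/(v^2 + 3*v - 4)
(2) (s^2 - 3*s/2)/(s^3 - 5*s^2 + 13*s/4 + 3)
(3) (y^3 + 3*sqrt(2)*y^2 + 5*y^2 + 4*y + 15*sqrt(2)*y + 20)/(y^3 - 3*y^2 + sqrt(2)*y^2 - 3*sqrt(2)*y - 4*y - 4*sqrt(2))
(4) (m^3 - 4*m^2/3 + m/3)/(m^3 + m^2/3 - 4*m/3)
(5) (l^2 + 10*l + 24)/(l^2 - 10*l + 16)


(1) = (v + 7)/(v - 1)
(2) = 2*s/(2*s^2 - 7*s - 4)
(3) = (y^2 + y*(2*sqrt(2) + 5) + 10*sqrt(2))/(y^2 - 3*y - 4)
(4) = (3*m - 1)/(3*m + 4)
(5) = (l^2 + 10*l + 24)/(l^2 - 10*l + 16)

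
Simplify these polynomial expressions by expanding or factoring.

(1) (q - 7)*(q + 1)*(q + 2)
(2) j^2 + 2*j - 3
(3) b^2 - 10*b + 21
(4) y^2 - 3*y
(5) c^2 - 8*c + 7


(1) = q^3 - 4*q^2 - 19*q - 14
(2) = (j - 1)*(j + 3)
(3) = (b - 7)*(b - 3)
(4) = y*(y - 3)
(5) = (c - 7)*(c - 1)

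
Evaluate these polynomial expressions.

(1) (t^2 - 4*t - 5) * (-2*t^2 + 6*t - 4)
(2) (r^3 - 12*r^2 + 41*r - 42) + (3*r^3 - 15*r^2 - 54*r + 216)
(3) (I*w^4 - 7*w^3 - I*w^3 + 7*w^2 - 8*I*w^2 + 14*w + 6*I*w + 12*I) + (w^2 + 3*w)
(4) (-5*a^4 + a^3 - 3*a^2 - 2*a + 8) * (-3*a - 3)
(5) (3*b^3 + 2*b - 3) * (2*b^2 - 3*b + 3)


(1) = -2*t^4 + 14*t^3 - 18*t^2 - 14*t + 20
(2) = 4*r^3 - 27*r^2 - 13*r + 174
(3) = I*w^4 - 7*w^3 - I*w^3 + 8*w^2 - 8*I*w^2 + 17*w + 6*I*w + 12*I
(4) = 15*a^5 + 12*a^4 + 6*a^3 + 15*a^2 - 18*a - 24
(5) = 6*b^5 - 9*b^4 + 13*b^3 - 12*b^2 + 15*b - 9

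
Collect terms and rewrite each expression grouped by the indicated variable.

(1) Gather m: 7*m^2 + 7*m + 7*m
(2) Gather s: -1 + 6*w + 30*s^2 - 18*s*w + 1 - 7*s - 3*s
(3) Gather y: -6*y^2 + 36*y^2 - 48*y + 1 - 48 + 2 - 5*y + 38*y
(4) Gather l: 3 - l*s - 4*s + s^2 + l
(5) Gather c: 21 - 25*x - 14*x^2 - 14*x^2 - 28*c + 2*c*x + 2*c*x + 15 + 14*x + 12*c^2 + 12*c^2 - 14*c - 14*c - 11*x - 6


(1) = 7*m^2 + 14*m
(2) = 30*s^2 + s*(-18*w - 10) + 6*w
(3) = 30*y^2 - 15*y - 45
(4) = l*(1 - s) + s^2 - 4*s + 3
(5) = 24*c^2 + c*(4*x - 56) - 28*x^2 - 22*x + 30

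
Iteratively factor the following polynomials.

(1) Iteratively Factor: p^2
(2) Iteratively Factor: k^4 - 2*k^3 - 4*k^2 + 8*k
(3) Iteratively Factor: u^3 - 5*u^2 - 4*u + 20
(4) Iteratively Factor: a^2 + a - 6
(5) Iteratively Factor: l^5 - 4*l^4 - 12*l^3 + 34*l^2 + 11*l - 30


(1) = (p)*(p)
(2) = (k - 2)*(k^3 - 4*k) = k*(k - 2)*(k^2 - 4) = k*(k - 2)^2*(k + 2)
(3) = (u - 2)*(u^2 - 3*u - 10) = (u - 5)*(u - 2)*(u + 2)
(4) = (a - 2)*(a + 3)
(5) = (l - 2)*(l^4 - 2*l^3 - 16*l^2 + 2*l + 15) = (l - 2)*(l + 3)*(l^3 - 5*l^2 - l + 5) = (l - 5)*(l - 2)*(l + 3)*(l^2 - 1) = (l - 5)*(l - 2)*(l - 1)*(l + 3)*(l + 1)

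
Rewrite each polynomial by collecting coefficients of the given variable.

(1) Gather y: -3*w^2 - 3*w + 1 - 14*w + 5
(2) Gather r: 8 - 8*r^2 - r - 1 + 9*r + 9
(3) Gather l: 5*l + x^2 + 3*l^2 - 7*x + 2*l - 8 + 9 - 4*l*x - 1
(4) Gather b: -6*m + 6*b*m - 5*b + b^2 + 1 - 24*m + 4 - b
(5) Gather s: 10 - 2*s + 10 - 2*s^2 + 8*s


(1) = -3*w^2 - 17*w + 6
(2) = -8*r^2 + 8*r + 16
(3) = 3*l^2 + l*(7 - 4*x) + x^2 - 7*x
(4) = b^2 + b*(6*m - 6) - 30*m + 5
(5) = -2*s^2 + 6*s + 20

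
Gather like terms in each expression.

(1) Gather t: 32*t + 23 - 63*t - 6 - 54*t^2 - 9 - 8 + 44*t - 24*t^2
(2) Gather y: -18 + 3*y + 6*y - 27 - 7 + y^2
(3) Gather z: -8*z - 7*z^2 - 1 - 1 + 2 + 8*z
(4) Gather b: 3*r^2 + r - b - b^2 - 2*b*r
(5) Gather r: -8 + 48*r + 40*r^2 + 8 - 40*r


(1) = -78*t^2 + 13*t
(2) = y^2 + 9*y - 52
(3) = -7*z^2
(4) = -b^2 + b*(-2*r - 1) + 3*r^2 + r
(5) = 40*r^2 + 8*r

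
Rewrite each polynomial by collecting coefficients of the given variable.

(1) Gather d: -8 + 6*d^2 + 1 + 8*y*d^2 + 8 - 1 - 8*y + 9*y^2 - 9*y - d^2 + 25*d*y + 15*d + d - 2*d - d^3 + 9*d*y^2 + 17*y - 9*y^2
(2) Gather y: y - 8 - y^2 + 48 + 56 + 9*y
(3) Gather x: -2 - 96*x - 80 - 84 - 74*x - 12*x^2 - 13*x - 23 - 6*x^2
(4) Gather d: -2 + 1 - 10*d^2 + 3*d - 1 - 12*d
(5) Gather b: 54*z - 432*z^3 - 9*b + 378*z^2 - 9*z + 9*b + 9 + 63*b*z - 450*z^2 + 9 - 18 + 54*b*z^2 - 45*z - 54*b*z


(1) = -d^3 + d^2*(8*y + 5) + d*(9*y^2 + 25*y + 14)
(2) = -y^2 + 10*y + 96
(3) = -18*x^2 - 183*x - 189
(4) = -10*d^2 - 9*d - 2
(5) = b*(54*z^2 + 9*z) - 432*z^3 - 72*z^2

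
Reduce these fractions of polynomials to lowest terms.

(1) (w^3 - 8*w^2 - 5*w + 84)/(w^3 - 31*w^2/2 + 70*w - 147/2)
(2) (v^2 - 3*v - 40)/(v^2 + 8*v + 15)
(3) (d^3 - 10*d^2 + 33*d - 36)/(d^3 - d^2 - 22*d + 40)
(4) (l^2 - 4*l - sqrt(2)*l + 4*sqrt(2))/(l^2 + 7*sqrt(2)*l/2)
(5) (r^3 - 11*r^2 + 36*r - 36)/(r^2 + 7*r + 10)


(1) = (2*w^2 - 2*w - 24)/(2*w^2 - 17*w + 21)
(2) = (v - 8)/(v + 3)
(3) = (d^2 - 6*d + 9)/(d^2 + 3*d - 10)
(4) = (2*l^2 + l*(-8 - 2*sqrt(2)) + 8*sqrt(2))/(2*l^2 + 7*sqrt(2)*l)
(5) = (r^3 - 11*r^2 + 36*r - 36)/(r^2 + 7*r + 10)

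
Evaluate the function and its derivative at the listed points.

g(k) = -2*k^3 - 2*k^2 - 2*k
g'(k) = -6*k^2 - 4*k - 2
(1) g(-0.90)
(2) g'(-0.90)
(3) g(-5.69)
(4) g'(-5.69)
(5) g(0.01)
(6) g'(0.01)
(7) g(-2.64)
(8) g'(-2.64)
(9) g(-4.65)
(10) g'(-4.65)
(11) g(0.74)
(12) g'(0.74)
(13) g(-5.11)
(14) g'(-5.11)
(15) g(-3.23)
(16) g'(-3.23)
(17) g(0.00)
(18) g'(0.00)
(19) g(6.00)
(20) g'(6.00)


(1) = 1.64
(2) = -3.26
(3) = 315.07
(4) = -173.50
(5) = -0.02
(6) = -2.04
(7) = 28.14
(8) = -33.26
(9) = 167.14
(10) = -113.14
(11) = -3.39
(12) = -8.25
(13) = 224.86
(14) = -138.23
(15) = 52.99
(16) = -51.68
(17) = 0.00
(18) = -2.00
(19) = -516.00
(20) = -242.00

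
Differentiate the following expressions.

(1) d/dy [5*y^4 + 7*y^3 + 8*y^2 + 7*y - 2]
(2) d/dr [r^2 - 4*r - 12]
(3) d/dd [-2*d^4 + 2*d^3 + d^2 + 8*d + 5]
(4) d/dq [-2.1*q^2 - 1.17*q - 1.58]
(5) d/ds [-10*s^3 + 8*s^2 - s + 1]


(1) = 20*y^3 + 21*y^2 + 16*y + 7
(2) = 2*r - 4
(3) = -8*d^3 + 6*d^2 + 2*d + 8
(4) = -4.2*q - 1.17
(5) = -30*s^2 + 16*s - 1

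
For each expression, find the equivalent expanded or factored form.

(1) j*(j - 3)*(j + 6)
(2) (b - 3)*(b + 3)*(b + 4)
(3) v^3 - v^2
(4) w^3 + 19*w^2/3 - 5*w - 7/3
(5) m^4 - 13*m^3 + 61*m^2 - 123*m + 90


(1) = j^3 + 3*j^2 - 18*j
(2) = b^3 + 4*b^2 - 9*b - 36
(3) = v^2*(v - 1)
(4) = (w - 1)*(w + 1/3)*(w + 7)
(5) = (m - 5)*(m - 3)^2*(m - 2)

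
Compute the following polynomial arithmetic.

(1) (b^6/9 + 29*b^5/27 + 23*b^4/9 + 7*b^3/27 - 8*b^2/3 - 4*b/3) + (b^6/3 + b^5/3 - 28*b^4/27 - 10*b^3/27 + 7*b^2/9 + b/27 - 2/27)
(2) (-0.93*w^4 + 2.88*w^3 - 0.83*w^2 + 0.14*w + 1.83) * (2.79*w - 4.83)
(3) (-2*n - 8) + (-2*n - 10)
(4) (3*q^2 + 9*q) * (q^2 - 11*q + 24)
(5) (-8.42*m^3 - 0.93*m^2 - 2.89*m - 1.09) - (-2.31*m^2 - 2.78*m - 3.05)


(1) = 4*b^6/9 + 38*b^5/27 + 41*b^4/27 - b^3/9 - 17*b^2/9 - 35*b/27 - 2/27
(2) = -2.5947*w^5 + 12.5271*w^4 - 16.2261*w^3 + 4.3995*w^2 + 4.4295*w - 8.8389
(3) = -4*n - 18
(4) = 3*q^4 - 24*q^3 - 27*q^2 + 216*q
(5) = -8.42*m^3 + 1.38*m^2 - 0.11*m + 1.96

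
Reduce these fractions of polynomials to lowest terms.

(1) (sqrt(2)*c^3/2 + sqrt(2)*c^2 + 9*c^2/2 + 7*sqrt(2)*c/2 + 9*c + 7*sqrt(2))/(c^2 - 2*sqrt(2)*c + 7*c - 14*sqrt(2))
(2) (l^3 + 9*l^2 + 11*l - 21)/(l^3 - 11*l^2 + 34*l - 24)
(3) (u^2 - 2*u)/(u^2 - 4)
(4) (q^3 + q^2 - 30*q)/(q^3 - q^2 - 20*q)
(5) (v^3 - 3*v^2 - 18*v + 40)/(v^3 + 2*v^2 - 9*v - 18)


(1) = (sqrt(2)*c^3 + c^2*(2*sqrt(2) + 9) + c*(7*sqrt(2) + 18) + 14*sqrt(2))/(2*c^2 + c*(14 - 4*sqrt(2)) - 28*sqrt(2))
(2) = (l^2 + 10*l + 21)/(l^2 - 10*l + 24)
(3) = u/(u + 2)
(4) = (q + 6)/(q + 4)
(5) = (v^3 - 3*v^2 - 18*v + 40)/(v^3 + 2*v^2 - 9*v - 18)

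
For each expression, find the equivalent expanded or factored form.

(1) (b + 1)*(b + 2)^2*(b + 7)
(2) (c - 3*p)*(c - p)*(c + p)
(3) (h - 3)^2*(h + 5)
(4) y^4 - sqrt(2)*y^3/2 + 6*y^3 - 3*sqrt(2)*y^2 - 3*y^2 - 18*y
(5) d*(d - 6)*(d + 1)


(1) = b^4 + 12*b^3 + 43*b^2 + 60*b + 28
(2) = c^3 - 3*c^2*p - c*p^2 + 3*p^3
(3) = h^3 - h^2 - 21*h + 45
(4) = y*(y + 6)*(y - 3*sqrt(2)/2)*(y + sqrt(2))
(5) = d^3 - 5*d^2 - 6*d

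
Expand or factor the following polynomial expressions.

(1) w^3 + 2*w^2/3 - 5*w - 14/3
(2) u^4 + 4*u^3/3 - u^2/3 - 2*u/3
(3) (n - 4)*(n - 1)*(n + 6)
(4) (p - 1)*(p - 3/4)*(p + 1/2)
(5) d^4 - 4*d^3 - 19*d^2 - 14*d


(1) = (w - 7/3)*(w + 1)*(w + 2)
(2) = u*(u - 2/3)*(u + 1)^2
(3) = n^3 + n^2 - 26*n + 24
(4) = p^3 - 5*p^2/4 - p/8 + 3/8
(5) = d*(d - 7)*(d + 1)*(d + 2)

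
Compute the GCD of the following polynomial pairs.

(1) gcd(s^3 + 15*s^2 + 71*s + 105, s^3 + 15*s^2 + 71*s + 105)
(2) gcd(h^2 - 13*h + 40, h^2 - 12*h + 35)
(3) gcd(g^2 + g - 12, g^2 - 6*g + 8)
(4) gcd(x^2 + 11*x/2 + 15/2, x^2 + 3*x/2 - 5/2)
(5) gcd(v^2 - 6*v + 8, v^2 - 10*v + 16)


(1) = s^3 + 15*s^2 + 71*s + 105
(2) = h - 5
(3) = 1
(4) = x + 5/2
(5) = v - 2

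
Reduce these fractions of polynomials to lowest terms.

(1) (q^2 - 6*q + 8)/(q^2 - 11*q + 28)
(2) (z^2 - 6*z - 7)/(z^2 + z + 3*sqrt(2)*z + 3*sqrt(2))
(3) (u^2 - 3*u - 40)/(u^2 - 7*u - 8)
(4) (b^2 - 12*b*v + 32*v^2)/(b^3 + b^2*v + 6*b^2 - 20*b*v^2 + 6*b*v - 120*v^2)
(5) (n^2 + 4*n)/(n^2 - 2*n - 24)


(1) = (q - 2)/(q - 7)
(2) = (z - 7)/(z + 3*sqrt(2))
(3) = (u + 5)/(u + 1)
(4) = (b - 8*v)/(b^2 + 5*b*v + 6*b + 30*v)
(5) = n/(n - 6)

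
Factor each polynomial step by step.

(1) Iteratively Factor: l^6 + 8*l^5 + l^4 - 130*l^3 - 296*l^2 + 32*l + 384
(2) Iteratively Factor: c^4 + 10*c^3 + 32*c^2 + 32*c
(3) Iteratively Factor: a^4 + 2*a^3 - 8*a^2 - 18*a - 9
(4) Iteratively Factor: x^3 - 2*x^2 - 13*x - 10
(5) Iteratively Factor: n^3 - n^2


(1) = (l + 4)*(l^5 + 4*l^4 - 15*l^3 - 70*l^2 - 16*l + 96) = (l + 3)*(l + 4)*(l^4 + l^3 - 18*l^2 - 16*l + 32) = (l + 3)*(l + 4)^2*(l^3 - 3*l^2 - 6*l + 8) = (l - 4)*(l + 3)*(l + 4)^2*(l^2 + l - 2) = (l - 4)*(l - 1)*(l + 3)*(l + 4)^2*(l + 2)
(2) = (c)*(c^3 + 10*c^2 + 32*c + 32) = c*(c + 4)*(c^2 + 6*c + 8) = c*(c + 4)^2*(c + 2)
(3) = (a + 1)*(a^3 + a^2 - 9*a - 9) = (a - 3)*(a + 1)*(a^2 + 4*a + 3) = (a - 3)*(a + 1)*(a + 3)*(a + 1)
(4) = (x + 1)*(x^2 - 3*x - 10) = (x - 5)*(x + 1)*(x + 2)
(5) = (n)*(n^2 - n) = n*(n - 1)*(n)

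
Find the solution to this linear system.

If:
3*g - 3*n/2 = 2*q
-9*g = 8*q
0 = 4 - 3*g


Then:
g = 4/3
n = 14/3
q = -3/2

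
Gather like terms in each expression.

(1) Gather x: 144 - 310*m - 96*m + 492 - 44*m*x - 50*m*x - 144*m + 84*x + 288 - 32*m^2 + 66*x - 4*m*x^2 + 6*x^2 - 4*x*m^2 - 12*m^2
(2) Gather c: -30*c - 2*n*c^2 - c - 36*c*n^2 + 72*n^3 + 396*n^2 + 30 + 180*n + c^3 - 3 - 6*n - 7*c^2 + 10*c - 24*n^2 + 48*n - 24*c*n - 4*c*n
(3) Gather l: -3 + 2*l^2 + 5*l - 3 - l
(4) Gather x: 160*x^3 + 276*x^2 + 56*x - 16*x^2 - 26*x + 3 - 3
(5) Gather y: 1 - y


(1) = -44*m^2 - 550*m + x^2*(6 - 4*m) + x*(-4*m^2 - 94*m + 150) + 924
(2) = c^3 + c^2*(-2*n - 7) + c*(-36*n^2 - 28*n - 21) + 72*n^3 + 372*n^2 + 222*n + 27
(3) = 2*l^2 + 4*l - 6
(4) = 160*x^3 + 260*x^2 + 30*x
(5) = 1 - y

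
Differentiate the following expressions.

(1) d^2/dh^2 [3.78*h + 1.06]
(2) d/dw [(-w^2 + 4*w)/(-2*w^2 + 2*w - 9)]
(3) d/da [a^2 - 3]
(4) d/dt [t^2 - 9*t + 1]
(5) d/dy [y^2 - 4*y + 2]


(1) = 0
(2) = 6*(w^2 + 3*w - 6)/(4*w^4 - 8*w^3 + 40*w^2 - 36*w + 81)
(3) = 2*a
(4) = 2*t - 9
(5) = 2*y - 4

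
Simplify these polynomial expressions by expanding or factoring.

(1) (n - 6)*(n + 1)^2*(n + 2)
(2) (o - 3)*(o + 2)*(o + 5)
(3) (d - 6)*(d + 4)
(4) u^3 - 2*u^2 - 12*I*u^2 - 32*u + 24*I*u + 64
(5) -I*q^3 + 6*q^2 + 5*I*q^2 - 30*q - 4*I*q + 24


(1) = n^4 - 2*n^3 - 19*n^2 - 28*n - 12
(2) = o^3 + 4*o^2 - 11*o - 30
(3) = d^2 - 2*d - 24
(4) = (u - 2)*(u - 8*I)*(u - 4*I)
(5) = (q - 4)*(q + 6*I)*(-I*q + I)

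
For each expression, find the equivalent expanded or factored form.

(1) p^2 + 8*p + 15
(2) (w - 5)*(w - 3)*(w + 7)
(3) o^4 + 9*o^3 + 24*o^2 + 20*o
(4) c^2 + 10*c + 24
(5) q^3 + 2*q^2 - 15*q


(1) = (p + 3)*(p + 5)
(2) = w^3 - w^2 - 41*w + 105
(3) = o*(o + 2)^2*(o + 5)
(4) = (c + 4)*(c + 6)
(5) = q*(q - 3)*(q + 5)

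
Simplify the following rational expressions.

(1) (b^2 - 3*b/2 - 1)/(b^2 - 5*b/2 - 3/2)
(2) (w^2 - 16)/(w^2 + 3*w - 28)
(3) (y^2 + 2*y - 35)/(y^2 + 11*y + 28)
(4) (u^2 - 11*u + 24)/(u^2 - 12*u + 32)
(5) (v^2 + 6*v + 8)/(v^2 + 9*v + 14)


(1) = (b - 2)/(b - 3)
(2) = (w + 4)/(w + 7)
(3) = (y - 5)/(y + 4)
(4) = (u - 3)/(u - 4)
(5) = (v + 4)/(v + 7)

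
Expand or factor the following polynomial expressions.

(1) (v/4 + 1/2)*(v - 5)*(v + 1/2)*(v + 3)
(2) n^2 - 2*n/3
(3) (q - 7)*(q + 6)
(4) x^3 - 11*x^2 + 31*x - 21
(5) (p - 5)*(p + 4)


(1) = v^4/4 + v^3/8 - 19*v^2/4 - 79*v/8 - 15/4
(2) = n*(n - 2/3)
(3) = q^2 - q - 42
(4) = (x - 7)*(x - 3)*(x - 1)
(5) = p^2 - p - 20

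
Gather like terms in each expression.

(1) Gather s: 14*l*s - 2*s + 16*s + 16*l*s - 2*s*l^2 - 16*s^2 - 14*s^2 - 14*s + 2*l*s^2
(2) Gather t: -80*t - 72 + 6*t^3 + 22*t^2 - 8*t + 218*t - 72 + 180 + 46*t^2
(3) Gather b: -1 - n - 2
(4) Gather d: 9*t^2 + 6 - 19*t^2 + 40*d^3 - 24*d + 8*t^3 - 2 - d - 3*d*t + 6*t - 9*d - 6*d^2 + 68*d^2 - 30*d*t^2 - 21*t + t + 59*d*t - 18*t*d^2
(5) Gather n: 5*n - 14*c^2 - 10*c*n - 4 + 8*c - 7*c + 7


(1) = s^2*(2*l - 30) + s*(-2*l^2 + 30*l)
(2) = 6*t^3 + 68*t^2 + 130*t + 36
(3) = -n - 3
(4) = 40*d^3 + d^2*(62 - 18*t) + d*(-30*t^2 + 56*t - 34) + 8*t^3 - 10*t^2 - 14*t + 4
(5) = -14*c^2 + c + n*(5 - 10*c) + 3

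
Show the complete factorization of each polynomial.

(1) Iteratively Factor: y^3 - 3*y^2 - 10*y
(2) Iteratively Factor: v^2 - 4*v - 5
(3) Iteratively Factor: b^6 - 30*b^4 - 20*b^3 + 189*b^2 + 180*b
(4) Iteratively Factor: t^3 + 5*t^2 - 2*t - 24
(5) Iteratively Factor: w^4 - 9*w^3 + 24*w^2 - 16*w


(1) = (y - 5)*(y^2 + 2*y) = y*(y - 5)*(y + 2)
(2) = (v + 1)*(v - 5)
(3) = (b + 4)*(b^5 - 4*b^4 - 14*b^3 + 36*b^2 + 45*b) = b*(b + 4)*(b^4 - 4*b^3 - 14*b^2 + 36*b + 45) = b*(b + 1)*(b + 4)*(b^3 - 5*b^2 - 9*b + 45) = b*(b - 3)*(b + 1)*(b + 4)*(b^2 - 2*b - 15) = b*(b - 5)*(b - 3)*(b + 1)*(b + 4)*(b + 3)
(4) = (t - 2)*(t^2 + 7*t + 12) = (t - 2)*(t + 4)*(t + 3)
(5) = (w - 4)*(w^3 - 5*w^2 + 4*w) = (w - 4)*(w - 1)*(w^2 - 4*w) = (w - 4)^2*(w - 1)*(w)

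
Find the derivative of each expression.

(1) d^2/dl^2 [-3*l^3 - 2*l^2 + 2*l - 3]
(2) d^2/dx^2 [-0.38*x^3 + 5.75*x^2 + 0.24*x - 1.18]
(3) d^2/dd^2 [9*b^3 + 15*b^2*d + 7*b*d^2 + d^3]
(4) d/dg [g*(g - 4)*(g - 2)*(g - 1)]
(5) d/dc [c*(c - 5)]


(1) = -18*l - 4
(2) = 11.5 - 2.28*x
(3) = 14*b + 6*d
(4) = 4*g^3 - 21*g^2 + 28*g - 8
(5) = 2*c - 5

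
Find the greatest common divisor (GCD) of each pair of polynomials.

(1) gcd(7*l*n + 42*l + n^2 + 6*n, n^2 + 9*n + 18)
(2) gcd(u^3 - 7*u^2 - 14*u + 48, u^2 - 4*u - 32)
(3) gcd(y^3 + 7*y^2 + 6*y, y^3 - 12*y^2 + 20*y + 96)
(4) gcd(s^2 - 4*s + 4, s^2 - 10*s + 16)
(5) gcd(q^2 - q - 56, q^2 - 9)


(1) = n + 6
(2) = u - 8
(3) = gcd(y*(y + 1)*(y + 6), (y - 8)*(y - 6)*(y + 2)) = 1
(4) = gcd((s - 2)^2, (s - 8)*(s - 2)) = s - 2
(5) = 1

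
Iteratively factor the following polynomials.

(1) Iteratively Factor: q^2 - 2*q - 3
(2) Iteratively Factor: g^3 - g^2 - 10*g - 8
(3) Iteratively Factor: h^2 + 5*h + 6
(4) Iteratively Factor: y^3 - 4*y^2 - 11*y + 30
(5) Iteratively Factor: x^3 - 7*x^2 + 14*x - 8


(1) = (q - 3)*(q + 1)
(2) = (g + 1)*(g^2 - 2*g - 8) = (g - 4)*(g + 1)*(g + 2)
(3) = (h + 2)*(h + 3)
(4) = (y - 5)*(y^2 + y - 6) = (y - 5)*(y + 3)*(y - 2)
(5) = (x - 4)*(x^2 - 3*x + 2) = (x - 4)*(x - 1)*(x - 2)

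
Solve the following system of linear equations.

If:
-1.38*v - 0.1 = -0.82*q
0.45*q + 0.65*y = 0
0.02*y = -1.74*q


Then:
q = 0.00
v = -0.07
y = 0.00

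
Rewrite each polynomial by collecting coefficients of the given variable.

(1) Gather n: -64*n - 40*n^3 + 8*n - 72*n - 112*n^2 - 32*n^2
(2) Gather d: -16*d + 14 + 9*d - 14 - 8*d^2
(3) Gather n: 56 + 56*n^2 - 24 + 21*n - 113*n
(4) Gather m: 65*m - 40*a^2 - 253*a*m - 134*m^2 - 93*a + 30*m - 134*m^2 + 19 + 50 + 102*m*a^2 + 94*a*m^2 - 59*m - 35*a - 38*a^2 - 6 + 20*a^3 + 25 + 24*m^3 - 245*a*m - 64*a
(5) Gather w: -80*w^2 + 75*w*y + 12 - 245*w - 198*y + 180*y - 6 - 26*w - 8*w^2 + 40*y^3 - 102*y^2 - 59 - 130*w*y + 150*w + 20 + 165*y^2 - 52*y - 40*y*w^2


(1) = -40*n^3 - 144*n^2 - 128*n
(2) = -8*d^2 - 7*d
(3) = 56*n^2 - 92*n + 32
(4) = 20*a^3 - 78*a^2 - 192*a + 24*m^3 + m^2*(94*a - 268) + m*(102*a^2 - 498*a + 36) + 88
(5) = w^2*(-40*y - 88) + w*(-55*y - 121) + 40*y^3 + 63*y^2 - 70*y - 33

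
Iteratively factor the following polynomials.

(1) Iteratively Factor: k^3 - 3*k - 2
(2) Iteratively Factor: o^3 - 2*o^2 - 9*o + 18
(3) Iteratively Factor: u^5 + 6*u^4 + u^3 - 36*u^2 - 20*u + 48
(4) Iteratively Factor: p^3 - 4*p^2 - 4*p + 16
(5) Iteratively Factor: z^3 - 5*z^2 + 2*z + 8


(1) = (k + 1)*(k^2 - k - 2) = (k + 1)^2*(k - 2)
(2) = (o + 3)*(o^2 - 5*o + 6) = (o - 2)*(o + 3)*(o - 3)
(3) = (u + 2)*(u^4 + 4*u^3 - 7*u^2 - 22*u + 24) = (u - 2)*(u + 2)*(u^3 + 6*u^2 + 5*u - 12) = (u - 2)*(u - 1)*(u + 2)*(u^2 + 7*u + 12) = (u - 2)*(u - 1)*(u + 2)*(u + 4)*(u + 3)
(4) = (p + 2)*(p^2 - 6*p + 8) = (p - 4)*(p + 2)*(p - 2)
(5) = (z + 1)*(z^2 - 6*z + 8) = (z - 4)*(z + 1)*(z - 2)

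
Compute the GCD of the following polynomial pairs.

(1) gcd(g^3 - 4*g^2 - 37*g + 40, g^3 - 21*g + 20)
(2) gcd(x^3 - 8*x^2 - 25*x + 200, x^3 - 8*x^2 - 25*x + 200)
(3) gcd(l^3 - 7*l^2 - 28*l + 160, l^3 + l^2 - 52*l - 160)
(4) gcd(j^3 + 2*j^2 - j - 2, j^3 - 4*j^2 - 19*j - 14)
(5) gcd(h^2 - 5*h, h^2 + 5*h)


(1) = gcd((g - 8)*(g - 1)*(g + 5), (g - 4)*(g - 1)*(g + 5)) = g^2 + 4*g - 5
(2) = x^3 - 8*x^2 - 25*x + 200
(3) = gcd((l - 8)*(l - 4)*(l + 5), (l - 8)*(l + 4)*(l + 5)) = l^2 - 3*l - 40
(4) = j^2 + 3*j + 2
(5) = gcd(h*(h - 5), h*(h + 5)) = h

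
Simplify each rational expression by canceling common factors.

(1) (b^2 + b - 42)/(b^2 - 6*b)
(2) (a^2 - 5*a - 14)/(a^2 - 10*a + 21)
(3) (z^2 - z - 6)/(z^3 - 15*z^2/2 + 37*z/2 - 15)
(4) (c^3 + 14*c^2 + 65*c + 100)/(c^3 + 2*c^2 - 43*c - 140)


(1) = (b + 7)/b
(2) = (a + 2)/(a - 3)
(3) = (2*z + 4)/(2*z^2 - 9*z + 10)
(4) = (c + 5)/(c - 7)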